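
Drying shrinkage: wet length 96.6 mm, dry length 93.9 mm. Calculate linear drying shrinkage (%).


DS = (96.6 - 93.9) / 96.6 * 100 = 2.8%

2.8


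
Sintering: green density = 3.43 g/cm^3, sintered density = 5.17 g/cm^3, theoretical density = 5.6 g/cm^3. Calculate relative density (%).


Relative = 5.17 / 5.6 * 100 = 92.3%

92.3


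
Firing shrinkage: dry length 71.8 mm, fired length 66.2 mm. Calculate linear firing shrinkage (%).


FS = (71.8 - 66.2) / 71.8 * 100 = 7.8%

7.8


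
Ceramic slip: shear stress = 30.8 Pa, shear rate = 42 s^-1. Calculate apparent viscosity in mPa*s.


eta = tau/gamma * 1000 = 30.8/42 * 1000 = 733.3 mPa*s

733.3


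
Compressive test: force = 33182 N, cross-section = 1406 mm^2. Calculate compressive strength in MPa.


CS = 33182 / 1406 = 23.6 MPa

23.6


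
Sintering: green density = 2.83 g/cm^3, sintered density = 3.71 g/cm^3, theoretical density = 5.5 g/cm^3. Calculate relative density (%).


Relative = 3.71 / 5.5 * 100 = 67.5%

67.5


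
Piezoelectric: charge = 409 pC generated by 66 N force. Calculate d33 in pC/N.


d33 = 409 / 66 = 6.2 pC/N

6.2


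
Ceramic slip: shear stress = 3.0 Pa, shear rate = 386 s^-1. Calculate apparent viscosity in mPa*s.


eta = tau/gamma * 1000 = 3.0/386 * 1000 = 7.8 mPa*s

7.8


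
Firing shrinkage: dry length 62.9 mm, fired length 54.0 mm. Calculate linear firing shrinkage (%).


FS = (62.9 - 54.0) / 62.9 * 100 = 14.15%

14.15


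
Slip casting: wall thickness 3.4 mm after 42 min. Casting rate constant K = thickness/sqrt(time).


K = 3.4 / sqrt(42) = 3.4 / 6.4807 = 0.525 mm/min^0.5

0.525


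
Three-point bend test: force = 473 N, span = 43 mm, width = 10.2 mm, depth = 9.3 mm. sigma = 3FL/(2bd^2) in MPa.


sigma = 3*473*43/(2*10.2*9.3^2) = 34.6 MPa

34.6


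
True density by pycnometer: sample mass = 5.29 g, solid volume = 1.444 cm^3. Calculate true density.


TD = 5.29 / 1.444 = 3.663 g/cm^3

3.663


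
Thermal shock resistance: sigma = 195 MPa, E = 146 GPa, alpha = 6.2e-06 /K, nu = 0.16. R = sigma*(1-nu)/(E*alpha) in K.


R = 195*(1-0.16)/(146*1000*6.2e-06) = 181 K

181


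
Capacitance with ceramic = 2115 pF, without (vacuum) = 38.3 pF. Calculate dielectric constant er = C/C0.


er = 2115 / 38.3 = 55.22

55.22


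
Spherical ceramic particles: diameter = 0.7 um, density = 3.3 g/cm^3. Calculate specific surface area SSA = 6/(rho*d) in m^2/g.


SSA = 6 / (3.3 * 0.7) = 2.597 m^2/g

2.597


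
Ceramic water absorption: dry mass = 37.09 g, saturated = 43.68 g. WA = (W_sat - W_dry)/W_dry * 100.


WA = (43.68 - 37.09) / 37.09 * 100 = 17.77%

17.77


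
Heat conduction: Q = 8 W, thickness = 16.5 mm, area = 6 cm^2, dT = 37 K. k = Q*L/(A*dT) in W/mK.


k = 8*16.5/1000/(6/10000*37) = 5.95 W/mK

5.95


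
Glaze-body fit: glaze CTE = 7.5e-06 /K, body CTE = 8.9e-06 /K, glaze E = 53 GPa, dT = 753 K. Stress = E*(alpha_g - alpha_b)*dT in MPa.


Stress = 53*1000*(7.5e-06 - 8.9e-06)*753 = -55.9 MPa

-55.9


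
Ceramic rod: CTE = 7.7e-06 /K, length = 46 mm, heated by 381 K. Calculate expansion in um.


dL = 7.7e-06 * 46 * 381 * 1000 = 134.95 um

134.95


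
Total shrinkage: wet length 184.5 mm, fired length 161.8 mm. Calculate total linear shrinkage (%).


TS = (184.5 - 161.8) / 184.5 * 100 = 12.3%

12.3


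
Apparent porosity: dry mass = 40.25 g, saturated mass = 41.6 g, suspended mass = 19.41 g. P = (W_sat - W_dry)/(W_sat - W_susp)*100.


P = (41.6 - 40.25) / (41.6 - 19.41) * 100 = 1.35 / 22.19 * 100 = 6.1%

6.1


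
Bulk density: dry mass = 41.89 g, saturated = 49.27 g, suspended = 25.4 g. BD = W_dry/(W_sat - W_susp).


BD = 41.89 / (49.27 - 25.4) = 41.89 / 23.87 = 1.755 g/cm^3

1.755


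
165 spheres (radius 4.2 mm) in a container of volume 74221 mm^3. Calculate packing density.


V_sphere = 4/3*pi*4.2^3 = 310.3391 mm^3
Total V = 165*310.3391 = 51205.9515 mm^3
PD = 51205.9515 / 74221 = 0.69

0.69


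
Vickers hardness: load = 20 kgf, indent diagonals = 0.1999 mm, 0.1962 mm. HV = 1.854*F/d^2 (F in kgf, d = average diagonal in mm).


d_avg = (0.1999+0.1962)/2 = 0.19805 mm
HV = 1.854*20/0.19805^2 = 945

945


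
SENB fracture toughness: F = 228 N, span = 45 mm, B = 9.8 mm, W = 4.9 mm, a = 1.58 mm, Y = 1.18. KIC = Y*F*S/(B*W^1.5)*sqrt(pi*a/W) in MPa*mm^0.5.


KIC = 1.18*228*45/(9.8*4.9^1.5)*sqrt(pi*1.58/4.9) = 114.63

114.63


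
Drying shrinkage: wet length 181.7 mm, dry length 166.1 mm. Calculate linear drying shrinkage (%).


DS = (181.7 - 166.1) / 181.7 * 100 = 8.59%

8.59


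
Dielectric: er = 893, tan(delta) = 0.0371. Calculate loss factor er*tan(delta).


Loss = 893 * 0.0371 = 33.13

33.13


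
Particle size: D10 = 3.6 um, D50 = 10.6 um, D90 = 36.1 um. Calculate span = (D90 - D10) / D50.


Span = (36.1 - 3.6) / 10.6 = 32.5 / 10.6 = 3.066

3.066


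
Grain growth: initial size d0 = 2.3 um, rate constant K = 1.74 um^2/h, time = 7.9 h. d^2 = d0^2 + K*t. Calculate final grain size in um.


d^2 = 2.3^2 + 1.74*7.9 = 19.036
d = sqrt(19.036) = 4.36 um

4.36


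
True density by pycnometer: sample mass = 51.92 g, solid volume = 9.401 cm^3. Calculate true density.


TD = 51.92 / 9.401 = 5.523 g/cm^3

5.523


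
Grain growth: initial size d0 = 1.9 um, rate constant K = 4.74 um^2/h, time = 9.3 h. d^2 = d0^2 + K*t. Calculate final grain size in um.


d^2 = 1.9^2 + 4.74*9.3 = 47.692
d = sqrt(47.692) = 6.91 um

6.91


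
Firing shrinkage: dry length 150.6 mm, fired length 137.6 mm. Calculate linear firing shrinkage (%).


FS = (150.6 - 137.6) / 150.6 * 100 = 8.63%

8.63


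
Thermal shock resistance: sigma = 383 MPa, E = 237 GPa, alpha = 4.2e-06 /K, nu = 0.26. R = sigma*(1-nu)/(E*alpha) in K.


R = 383*(1-0.26)/(237*1000*4.2e-06) = 285 K

285


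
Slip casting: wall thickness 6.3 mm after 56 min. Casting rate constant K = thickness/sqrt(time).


K = 6.3 / sqrt(56) = 6.3 / 7.4833 = 0.842 mm/min^0.5

0.842


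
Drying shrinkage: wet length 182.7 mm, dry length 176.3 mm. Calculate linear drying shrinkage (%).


DS = (182.7 - 176.3) / 182.7 * 100 = 3.5%

3.5


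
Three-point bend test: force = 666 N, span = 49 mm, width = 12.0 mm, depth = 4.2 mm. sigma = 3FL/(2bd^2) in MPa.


sigma = 3*666*49/(2*12.0*4.2^2) = 231.3 MPa

231.3


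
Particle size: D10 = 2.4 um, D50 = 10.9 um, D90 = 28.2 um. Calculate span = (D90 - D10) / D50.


Span = (28.2 - 2.4) / 10.9 = 25.8 / 10.9 = 2.367

2.367


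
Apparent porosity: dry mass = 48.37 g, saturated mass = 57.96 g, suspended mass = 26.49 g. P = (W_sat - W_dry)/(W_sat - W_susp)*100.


P = (57.96 - 48.37) / (57.96 - 26.49) * 100 = 9.59 / 31.47 * 100 = 30.5%

30.5


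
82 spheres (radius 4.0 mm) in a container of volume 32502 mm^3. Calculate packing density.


V_sphere = 4/3*pi*4.0^3 = 268.0826 mm^3
Total V = 82*268.0826 = 21982.7732 mm^3
PD = 21982.7732 / 32502 = 0.676

0.676


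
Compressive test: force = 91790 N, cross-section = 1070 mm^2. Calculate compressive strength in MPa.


CS = 91790 / 1070 = 85.8 MPa

85.8


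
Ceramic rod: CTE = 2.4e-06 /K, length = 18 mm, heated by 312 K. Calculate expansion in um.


dL = 2.4e-06 * 18 * 312 * 1000 = 13.478 um

13.478


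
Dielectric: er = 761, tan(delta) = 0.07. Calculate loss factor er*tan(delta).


Loss = 761 * 0.07 = 53.27

53.27


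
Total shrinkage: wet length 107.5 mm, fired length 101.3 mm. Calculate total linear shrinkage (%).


TS = (107.5 - 101.3) / 107.5 * 100 = 5.77%

5.77


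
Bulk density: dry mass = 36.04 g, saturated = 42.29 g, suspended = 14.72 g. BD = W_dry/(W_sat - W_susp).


BD = 36.04 / (42.29 - 14.72) = 36.04 / 27.57 = 1.307 g/cm^3

1.307


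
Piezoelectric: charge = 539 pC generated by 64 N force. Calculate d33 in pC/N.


d33 = 539 / 64 = 8.4 pC/N

8.4


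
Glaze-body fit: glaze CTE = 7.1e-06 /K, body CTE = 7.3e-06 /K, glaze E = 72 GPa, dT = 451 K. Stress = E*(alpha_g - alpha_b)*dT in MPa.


Stress = 72*1000*(7.1e-06 - 7.3e-06)*451 = -6.5 MPa

-6.5


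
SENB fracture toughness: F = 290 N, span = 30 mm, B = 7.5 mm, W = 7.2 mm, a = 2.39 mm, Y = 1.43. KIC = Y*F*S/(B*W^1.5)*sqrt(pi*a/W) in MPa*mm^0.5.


KIC = 1.43*290*30/(7.5*7.2^1.5)*sqrt(pi*2.39/7.2) = 87.68

87.68


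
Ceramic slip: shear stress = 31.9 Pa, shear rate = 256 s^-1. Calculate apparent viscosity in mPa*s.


eta = tau/gamma * 1000 = 31.9/256 * 1000 = 124.6 mPa*s

124.6


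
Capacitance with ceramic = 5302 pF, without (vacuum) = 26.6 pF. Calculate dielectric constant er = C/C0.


er = 5302 / 26.6 = 199.32

199.32


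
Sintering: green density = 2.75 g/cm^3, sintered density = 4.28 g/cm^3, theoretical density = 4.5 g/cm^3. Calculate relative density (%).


Relative = 4.28 / 4.5 * 100 = 95.1%

95.1


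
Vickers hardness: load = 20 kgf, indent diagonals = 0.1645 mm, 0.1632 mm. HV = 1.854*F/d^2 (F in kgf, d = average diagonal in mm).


d_avg = (0.1645+0.1632)/2 = 0.16385 mm
HV = 1.854*20/0.16385^2 = 1381

1381


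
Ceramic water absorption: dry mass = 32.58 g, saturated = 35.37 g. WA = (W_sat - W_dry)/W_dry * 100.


WA = (35.37 - 32.58) / 32.58 * 100 = 8.56%

8.56


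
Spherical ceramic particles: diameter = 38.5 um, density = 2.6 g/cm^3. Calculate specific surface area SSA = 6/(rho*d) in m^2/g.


SSA = 6 / (2.6 * 38.5) = 0.06 m^2/g

0.06


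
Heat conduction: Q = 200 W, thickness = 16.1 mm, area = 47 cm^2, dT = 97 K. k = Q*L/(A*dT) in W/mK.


k = 200*16.1/1000/(47/10000*97) = 7.06 W/mK

7.06


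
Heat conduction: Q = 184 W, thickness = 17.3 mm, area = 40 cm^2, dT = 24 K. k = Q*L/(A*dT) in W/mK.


k = 184*17.3/1000/(40/10000*24) = 33.16 W/mK

33.16


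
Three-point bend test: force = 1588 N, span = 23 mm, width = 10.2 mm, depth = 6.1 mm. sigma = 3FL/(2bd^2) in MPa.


sigma = 3*1588*23/(2*10.2*6.1^2) = 144.3 MPa

144.3


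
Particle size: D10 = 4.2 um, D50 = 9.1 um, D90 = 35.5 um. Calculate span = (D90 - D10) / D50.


Span = (35.5 - 4.2) / 9.1 = 31.3 / 9.1 = 3.44

3.44


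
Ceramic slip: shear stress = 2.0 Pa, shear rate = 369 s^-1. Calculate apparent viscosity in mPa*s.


eta = tau/gamma * 1000 = 2.0/369 * 1000 = 5.4 mPa*s

5.4


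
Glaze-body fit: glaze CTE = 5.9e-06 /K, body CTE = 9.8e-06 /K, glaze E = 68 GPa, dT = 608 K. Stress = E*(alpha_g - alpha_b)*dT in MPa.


Stress = 68*1000*(5.9e-06 - 9.8e-06)*608 = -161.2 MPa

-161.2


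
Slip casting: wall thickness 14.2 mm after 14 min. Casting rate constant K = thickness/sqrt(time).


K = 14.2 / sqrt(14) = 14.2 / 3.7417 = 3.795 mm/min^0.5

3.795


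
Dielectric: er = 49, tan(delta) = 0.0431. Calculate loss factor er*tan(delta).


Loss = 49 * 0.0431 = 2.112

2.112


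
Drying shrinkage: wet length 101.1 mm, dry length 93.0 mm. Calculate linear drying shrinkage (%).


DS = (101.1 - 93.0) / 101.1 * 100 = 8.01%

8.01


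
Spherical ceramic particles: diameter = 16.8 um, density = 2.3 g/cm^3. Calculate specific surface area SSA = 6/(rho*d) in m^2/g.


SSA = 6 / (2.3 * 16.8) = 0.155 m^2/g

0.155


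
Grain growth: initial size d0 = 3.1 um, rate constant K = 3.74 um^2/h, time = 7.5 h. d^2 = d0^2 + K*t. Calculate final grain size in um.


d^2 = 3.1^2 + 3.74*7.5 = 37.66
d = sqrt(37.66) = 6.14 um

6.14


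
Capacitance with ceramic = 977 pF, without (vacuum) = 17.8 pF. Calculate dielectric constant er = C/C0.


er = 977 / 17.8 = 54.89

54.89


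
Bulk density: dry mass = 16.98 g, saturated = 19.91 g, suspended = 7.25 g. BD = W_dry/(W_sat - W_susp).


BD = 16.98 / (19.91 - 7.25) = 16.98 / 12.66 = 1.341 g/cm^3

1.341


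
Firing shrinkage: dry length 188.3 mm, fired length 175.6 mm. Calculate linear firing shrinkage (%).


FS = (188.3 - 175.6) / 188.3 * 100 = 6.74%

6.74


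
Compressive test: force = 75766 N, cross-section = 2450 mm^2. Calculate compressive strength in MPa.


CS = 75766 / 2450 = 30.9 MPa

30.9


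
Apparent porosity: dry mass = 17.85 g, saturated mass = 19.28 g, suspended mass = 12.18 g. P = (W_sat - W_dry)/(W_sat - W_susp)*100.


P = (19.28 - 17.85) / (19.28 - 12.18) * 100 = 1.43 / 7.1 * 100 = 20.1%

20.1


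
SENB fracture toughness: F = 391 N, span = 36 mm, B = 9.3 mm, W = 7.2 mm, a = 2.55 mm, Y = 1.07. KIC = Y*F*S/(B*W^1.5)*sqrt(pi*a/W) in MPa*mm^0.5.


KIC = 1.07*391*36/(9.3*7.2^1.5)*sqrt(pi*2.55/7.2) = 88.42

88.42


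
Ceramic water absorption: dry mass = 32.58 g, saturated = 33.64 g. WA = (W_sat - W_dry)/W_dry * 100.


WA = (33.64 - 32.58) / 32.58 * 100 = 3.25%

3.25


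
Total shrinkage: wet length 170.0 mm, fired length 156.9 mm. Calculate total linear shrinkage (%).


TS = (170.0 - 156.9) / 170.0 * 100 = 7.71%

7.71


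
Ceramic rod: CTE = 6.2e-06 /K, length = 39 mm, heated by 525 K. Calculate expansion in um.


dL = 6.2e-06 * 39 * 525 * 1000 = 126.945 um

126.945


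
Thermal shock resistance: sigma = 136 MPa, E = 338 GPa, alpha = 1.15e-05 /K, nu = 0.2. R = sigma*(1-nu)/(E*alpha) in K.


R = 136*(1-0.2)/(338*1000*1.15e-05) = 28 K

28


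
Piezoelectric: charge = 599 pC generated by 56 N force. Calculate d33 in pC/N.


d33 = 599 / 56 = 10.7 pC/N

10.7


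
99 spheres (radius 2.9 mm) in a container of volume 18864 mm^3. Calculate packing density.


V_sphere = 4/3*pi*2.9^3 = 102.1604 mm^3
Total V = 99*102.1604 = 10113.8796 mm^3
PD = 10113.8796 / 18864 = 0.536

0.536


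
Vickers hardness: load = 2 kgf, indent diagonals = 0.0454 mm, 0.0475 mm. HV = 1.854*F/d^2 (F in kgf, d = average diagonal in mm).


d_avg = (0.0454+0.0475)/2 = 0.04645 mm
HV = 1.854*2/0.04645^2 = 1719

1719


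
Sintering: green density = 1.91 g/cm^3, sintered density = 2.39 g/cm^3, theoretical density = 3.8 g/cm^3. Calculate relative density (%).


Relative = 2.39 / 3.8 * 100 = 62.9%

62.9


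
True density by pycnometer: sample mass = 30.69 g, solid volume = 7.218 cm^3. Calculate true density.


TD = 30.69 / 7.218 = 4.252 g/cm^3

4.252


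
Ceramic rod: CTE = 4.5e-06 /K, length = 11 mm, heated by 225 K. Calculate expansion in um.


dL = 4.5e-06 * 11 * 225 * 1000 = 11.138 um

11.138


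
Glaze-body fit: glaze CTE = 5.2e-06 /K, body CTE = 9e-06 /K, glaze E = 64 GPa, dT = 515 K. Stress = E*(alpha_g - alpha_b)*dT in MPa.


Stress = 64*1000*(5.2e-06 - 9e-06)*515 = -125.2 MPa

-125.2


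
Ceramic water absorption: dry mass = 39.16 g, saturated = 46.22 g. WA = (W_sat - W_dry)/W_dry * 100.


WA = (46.22 - 39.16) / 39.16 * 100 = 18.03%

18.03


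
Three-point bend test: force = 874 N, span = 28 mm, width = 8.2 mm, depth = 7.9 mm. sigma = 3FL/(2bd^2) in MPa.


sigma = 3*874*28/(2*8.2*7.9^2) = 71.7 MPa

71.7


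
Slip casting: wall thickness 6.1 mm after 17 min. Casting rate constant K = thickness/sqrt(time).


K = 6.1 / sqrt(17) = 6.1 / 4.1231 = 1.479 mm/min^0.5

1.479


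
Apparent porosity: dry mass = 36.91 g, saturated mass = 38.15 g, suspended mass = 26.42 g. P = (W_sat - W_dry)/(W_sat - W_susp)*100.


P = (38.15 - 36.91) / (38.15 - 26.42) * 100 = 1.24 / 11.73 * 100 = 10.6%

10.6


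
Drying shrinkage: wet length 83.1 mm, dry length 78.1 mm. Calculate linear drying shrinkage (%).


DS = (83.1 - 78.1) / 83.1 * 100 = 6.02%

6.02


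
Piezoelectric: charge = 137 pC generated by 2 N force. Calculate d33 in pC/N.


d33 = 137 / 2 = 68.5 pC/N

68.5


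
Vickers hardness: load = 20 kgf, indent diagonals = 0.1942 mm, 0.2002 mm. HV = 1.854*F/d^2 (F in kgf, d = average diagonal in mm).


d_avg = (0.1942+0.2002)/2 = 0.1972 mm
HV = 1.854*20/0.1972^2 = 954

954


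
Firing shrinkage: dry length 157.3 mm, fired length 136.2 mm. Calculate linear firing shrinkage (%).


FS = (157.3 - 136.2) / 157.3 * 100 = 13.41%

13.41


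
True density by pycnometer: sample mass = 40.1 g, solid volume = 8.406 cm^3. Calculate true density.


TD = 40.1 / 8.406 = 4.77 g/cm^3

4.77


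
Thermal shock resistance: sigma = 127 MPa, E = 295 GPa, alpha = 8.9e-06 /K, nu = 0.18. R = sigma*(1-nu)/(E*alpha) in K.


R = 127*(1-0.18)/(295*1000*8.9e-06) = 40 K

40


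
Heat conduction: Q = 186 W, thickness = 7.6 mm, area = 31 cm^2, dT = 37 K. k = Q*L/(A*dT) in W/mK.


k = 186*7.6/1000/(31/10000*37) = 12.32 W/mK

12.32


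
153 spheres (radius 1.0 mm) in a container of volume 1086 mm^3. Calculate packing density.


V_sphere = 4/3*pi*1.0^3 = 4.1888 mm^3
Total V = 153*4.1888 = 640.8864 mm^3
PD = 640.8864 / 1086 = 0.59

0.59


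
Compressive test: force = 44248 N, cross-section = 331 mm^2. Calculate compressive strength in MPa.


CS = 44248 / 331 = 133.7 MPa

133.7


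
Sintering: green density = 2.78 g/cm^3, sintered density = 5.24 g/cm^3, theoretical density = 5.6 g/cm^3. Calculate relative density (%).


Relative = 5.24 / 5.6 * 100 = 93.6%

93.6


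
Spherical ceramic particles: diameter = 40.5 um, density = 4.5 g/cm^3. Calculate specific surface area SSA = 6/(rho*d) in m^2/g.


SSA = 6 / (4.5 * 40.5) = 0.033 m^2/g

0.033


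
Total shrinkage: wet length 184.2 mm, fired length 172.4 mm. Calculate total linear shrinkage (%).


TS = (184.2 - 172.4) / 184.2 * 100 = 6.41%

6.41


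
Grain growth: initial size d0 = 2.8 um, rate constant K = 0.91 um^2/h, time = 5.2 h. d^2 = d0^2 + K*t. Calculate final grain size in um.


d^2 = 2.8^2 + 0.91*5.2 = 12.572
d = sqrt(12.572) = 3.55 um

3.55


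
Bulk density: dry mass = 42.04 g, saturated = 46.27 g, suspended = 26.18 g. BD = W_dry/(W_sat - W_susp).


BD = 42.04 / (46.27 - 26.18) = 42.04 / 20.09 = 2.093 g/cm^3

2.093


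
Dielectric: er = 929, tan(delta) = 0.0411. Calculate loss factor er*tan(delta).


Loss = 929 * 0.0411 = 38.182

38.182


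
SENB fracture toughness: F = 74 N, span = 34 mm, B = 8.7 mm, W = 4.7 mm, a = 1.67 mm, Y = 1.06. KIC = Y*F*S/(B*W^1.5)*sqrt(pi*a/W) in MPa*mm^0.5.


KIC = 1.06*74*34/(8.7*4.7^1.5)*sqrt(pi*1.67/4.7) = 31.79

31.79


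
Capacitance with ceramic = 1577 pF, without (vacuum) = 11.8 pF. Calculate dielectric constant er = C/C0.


er = 1577 / 11.8 = 133.64

133.64


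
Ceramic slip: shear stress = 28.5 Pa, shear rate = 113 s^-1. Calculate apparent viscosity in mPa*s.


eta = tau/gamma * 1000 = 28.5/113 * 1000 = 252.2 mPa*s

252.2


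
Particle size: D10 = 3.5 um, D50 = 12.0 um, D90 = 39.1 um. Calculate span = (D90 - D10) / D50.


Span = (39.1 - 3.5) / 12.0 = 35.6 / 12.0 = 2.967

2.967


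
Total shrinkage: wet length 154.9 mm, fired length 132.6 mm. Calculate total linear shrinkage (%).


TS = (154.9 - 132.6) / 154.9 * 100 = 14.4%

14.4


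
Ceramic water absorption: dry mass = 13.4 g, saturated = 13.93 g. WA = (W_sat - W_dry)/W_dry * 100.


WA = (13.93 - 13.4) / 13.4 * 100 = 3.96%

3.96


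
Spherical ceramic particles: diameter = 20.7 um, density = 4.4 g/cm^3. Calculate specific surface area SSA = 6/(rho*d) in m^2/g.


SSA = 6 / (4.4 * 20.7) = 0.066 m^2/g

0.066


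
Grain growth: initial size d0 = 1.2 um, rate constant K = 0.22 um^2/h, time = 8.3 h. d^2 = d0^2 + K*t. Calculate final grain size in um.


d^2 = 1.2^2 + 0.22*8.3 = 3.266
d = sqrt(3.266) = 1.81 um

1.81


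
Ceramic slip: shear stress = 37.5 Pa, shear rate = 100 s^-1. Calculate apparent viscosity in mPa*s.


eta = tau/gamma * 1000 = 37.5/100 * 1000 = 375.0 mPa*s

375.0


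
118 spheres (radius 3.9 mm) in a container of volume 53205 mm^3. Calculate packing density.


V_sphere = 4/3*pi*3.9^3 = 248.4748 mm^3
Total V = 118*248.4748 = 29320.0264 mm^3
PD = 29320.0264 / 53205 = 0.551

0.551


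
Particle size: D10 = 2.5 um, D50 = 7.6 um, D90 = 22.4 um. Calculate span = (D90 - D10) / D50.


Span = (22.4 - 2.5) / 7.6 = 19.9 / 7.6 = 2.618

2.618


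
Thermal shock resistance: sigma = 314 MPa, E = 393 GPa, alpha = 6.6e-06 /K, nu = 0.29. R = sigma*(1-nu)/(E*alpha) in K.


R = 314*(1-0.29)/(393*1000*6.6e-06) = 86 K

86


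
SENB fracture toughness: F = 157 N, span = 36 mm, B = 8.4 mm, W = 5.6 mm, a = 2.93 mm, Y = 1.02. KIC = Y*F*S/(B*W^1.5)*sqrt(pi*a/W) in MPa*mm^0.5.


KIC = 1.02*157*36/(8.4*5.6^1.5)*sqrt(pi*2.93/5.6) = 66.4

66.4


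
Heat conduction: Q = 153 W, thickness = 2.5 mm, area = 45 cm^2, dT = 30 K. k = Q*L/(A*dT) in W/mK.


k = 153*2.5/1000/(45/10000*30) = 2.83 W/mK

2.83


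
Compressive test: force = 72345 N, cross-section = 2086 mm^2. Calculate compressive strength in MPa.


CS = 72345 / 2086 = 34.7 MPa

34.7


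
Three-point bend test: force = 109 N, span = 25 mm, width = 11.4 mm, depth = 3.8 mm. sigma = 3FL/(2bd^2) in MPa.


sigma = 3*109*25/(2*11.4*3.8^2) = 24.8 MPa

24.8


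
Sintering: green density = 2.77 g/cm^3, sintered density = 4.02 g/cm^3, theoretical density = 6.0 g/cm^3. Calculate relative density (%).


Relative = 4.02 / 6.0 * 100 = 67.0%

67.0


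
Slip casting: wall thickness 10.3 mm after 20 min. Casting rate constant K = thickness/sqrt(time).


K = 10.3 / sqrt(20) = 10.3 / 4.4721 = 2.303 mm/min^0.5

2.303


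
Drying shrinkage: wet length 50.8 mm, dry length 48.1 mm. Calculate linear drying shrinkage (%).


DS = (50.8 - 48.1) / 50.8 * 100 = 5.31%

5.31


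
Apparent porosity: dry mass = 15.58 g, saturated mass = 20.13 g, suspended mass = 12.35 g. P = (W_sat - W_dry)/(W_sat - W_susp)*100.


P = (20.13 - 15.58) / (20.13 - 12.35) * 100 = 4.55 / 7.78 * 100 = 58.5%

58.5


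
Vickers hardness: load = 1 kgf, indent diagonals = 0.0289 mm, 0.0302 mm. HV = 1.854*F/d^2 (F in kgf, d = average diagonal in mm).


d_avg = (0.0289+0.0302)/2 = 0.02955 mm
HV = 1.854*1/0.02955^2 = 2123

2123


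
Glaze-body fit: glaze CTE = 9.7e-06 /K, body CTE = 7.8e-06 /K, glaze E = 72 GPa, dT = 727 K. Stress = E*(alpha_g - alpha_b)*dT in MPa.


Stress = 72*1000*(9.7e-06 - 7.8e-06)*727 = 99.5 MPa

99.5


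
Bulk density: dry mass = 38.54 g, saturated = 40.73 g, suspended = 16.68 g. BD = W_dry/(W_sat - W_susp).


BD = 38.54 / (40.73 - 16.68) = 38.54 / 24.05 = 1.602 g/cm^3

1.602


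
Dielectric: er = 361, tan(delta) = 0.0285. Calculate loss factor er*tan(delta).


Loss = 361 * 0.0285 = 10.289

10.289


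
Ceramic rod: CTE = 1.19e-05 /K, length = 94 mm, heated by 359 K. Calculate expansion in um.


dL = 1.19e-05 * 94 * 359 * 1000 = 401.577 um

401.577


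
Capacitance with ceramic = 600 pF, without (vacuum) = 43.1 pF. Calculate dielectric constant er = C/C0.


er = 600 / 43.1 = 13.92

13.92


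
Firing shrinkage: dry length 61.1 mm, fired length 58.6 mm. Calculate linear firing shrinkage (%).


FS = (61.1 - 58.6) / 61.1 * 100 = 4.09%

4.09


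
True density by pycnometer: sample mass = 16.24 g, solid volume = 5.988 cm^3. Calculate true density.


TD = 16.24 / 5.988 = 2.712 g/cm^3

2.712


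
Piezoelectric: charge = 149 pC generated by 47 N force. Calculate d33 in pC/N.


d33 = 149 / 47 = 3.2 pC/N

3.2


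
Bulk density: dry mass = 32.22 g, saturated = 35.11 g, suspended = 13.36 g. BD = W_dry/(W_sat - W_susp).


BD = 32.22 / (35.11 - 13.36) = 32.22 / 21.75 = 1.481 g/cm^3

1.481


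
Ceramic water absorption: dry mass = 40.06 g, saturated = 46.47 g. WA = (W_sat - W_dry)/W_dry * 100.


WA = (46.47 - 40.06) / 40.06 * 100 = 16.0%

16.0


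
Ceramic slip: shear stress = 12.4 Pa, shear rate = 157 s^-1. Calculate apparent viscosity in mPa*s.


eta = tau/gamma * 1000 = 12.4/157 * 1000 = 79.0 mPa*s

79.0


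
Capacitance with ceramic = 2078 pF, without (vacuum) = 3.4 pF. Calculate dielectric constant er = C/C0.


er = 2078 / 3.4 = 611.18

611.18


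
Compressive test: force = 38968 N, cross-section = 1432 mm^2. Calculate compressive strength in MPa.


CS = 38968 / 1432 = 27.2 MPa

27.2


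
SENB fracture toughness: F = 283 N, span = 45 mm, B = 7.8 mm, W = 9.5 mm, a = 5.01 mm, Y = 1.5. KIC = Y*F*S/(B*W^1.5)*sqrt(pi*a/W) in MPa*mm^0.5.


KIC = 1.5*283*45/(7.8*9.5^1.5)*sqrt(pi*5.01/9.5) = 107.66

107.66


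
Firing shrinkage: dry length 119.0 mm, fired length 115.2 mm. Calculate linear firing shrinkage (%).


FS = (119.0 - 115.2) / 119.0 * 100 = 3.19%

3.19


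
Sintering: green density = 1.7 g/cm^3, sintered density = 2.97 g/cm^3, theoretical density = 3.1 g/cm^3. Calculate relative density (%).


Relative = 2.97 / 3.1 * 100 = 95.8%

95.8


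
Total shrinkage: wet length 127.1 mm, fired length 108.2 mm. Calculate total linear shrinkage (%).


TS = (127.1 - 108.2) / 127.1 * 100 = 14.87%

14.87


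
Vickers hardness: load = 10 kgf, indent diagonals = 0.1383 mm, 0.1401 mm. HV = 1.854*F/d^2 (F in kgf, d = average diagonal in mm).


d_avg = (0.1383+0.1401)/2 = 0.1392 mm
HV = 1.854*10/0.1392^2 = 957

957


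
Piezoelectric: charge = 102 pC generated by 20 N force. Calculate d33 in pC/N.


d33 = 102 / 20 = 5.1 pC/N

5.1


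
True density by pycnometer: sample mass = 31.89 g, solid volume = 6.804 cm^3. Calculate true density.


TD = 31.89 / 6.804 = 4.687 g/cm^3

4.687


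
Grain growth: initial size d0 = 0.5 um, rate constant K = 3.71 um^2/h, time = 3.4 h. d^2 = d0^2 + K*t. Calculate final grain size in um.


d^2 = 0.5^2 + 3.71*3.4 = 12.864
d = sqrt(12.864) = 3.59 um

3.59


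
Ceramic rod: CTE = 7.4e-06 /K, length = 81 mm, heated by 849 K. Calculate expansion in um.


dL = 7.4e-06 * 81 * 849 * 1000 = 508.891 um

508.891


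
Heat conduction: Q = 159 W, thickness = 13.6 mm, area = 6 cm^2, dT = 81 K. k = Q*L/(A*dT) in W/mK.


k = 159*13.6/1000/(6/10000*81) = 44.49 W/mK

44.49


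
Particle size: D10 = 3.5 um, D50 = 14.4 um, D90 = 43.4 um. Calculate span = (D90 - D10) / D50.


Span = (43.4 - 3.5) / 14.4 = 39.9 / 14.4 = 2.771

2.771


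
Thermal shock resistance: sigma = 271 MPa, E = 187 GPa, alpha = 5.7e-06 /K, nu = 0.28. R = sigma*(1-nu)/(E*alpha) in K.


R = 271*(1-0.28)/(187*1000*5.7e-06) = 183 K

183


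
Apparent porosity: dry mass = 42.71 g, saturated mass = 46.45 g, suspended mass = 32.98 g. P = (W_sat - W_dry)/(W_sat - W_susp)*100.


P = (46.45 - 42.71) / (46.45 - 32.98) * 100 = 3.74 / 13.47 * 100 = 27.8%

27.8


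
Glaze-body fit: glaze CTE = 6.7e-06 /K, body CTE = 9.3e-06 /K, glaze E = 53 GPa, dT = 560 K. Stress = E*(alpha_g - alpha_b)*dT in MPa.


Stress = 53*1000*(6.7e-06 - 9.3e-06)*560 = -77.2 MPa

-77.2


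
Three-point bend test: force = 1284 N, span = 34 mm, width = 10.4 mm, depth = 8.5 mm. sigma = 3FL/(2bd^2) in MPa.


sigma = 3*1284*34/(2*10.4*8.5^2) = 87.1 MPa

87.1


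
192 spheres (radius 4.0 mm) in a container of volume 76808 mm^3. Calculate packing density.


V_sphere = 4/3*pi*4.0^3 = 268.0826 mm^3
Total V = 192*268.0826 = 51471.8592 mm^3
PD = 51471.8592 / 76808 = 0.67

0.67


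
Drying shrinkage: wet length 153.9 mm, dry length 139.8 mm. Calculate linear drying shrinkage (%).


DS = (153.9 - 139.8) / 153.9 * 100 = 9.16%

9.16


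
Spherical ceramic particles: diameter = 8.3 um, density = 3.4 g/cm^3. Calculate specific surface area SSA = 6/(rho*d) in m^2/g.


SSA = 6 / (3.4 * 8.3) = 0.213 m^2/g

0.213


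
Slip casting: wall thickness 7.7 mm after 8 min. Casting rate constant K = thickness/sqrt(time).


K = 7.7 / sqrt(8) = 7.7 / 2.8284 = 2.722 mm/min^0.5

2.722


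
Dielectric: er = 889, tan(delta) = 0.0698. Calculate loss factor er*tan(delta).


Loss = 889 * 0.0698 = 62.052

62.052


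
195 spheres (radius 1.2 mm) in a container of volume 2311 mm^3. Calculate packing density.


V_sphere = 4/3*pi*1.2^3 = 7.2382 mm^3
Total V = 195*7.2382 = 1411.449 mm^3
PD = 1411.449 / 2311 = 0.611

0.611


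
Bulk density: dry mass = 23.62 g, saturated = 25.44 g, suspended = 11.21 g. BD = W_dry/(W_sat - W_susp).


BD = 23.62 / (25.44 - 11.21) = 23.62 / 14.23 = 1.66 g/cm^3

1.66


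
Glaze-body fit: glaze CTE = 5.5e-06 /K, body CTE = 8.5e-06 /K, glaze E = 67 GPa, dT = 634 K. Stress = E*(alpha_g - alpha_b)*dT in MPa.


Stress = 67*1000*(5.5e-06 - 8.5e-06)*634 = -127.4 MPa

-127.4


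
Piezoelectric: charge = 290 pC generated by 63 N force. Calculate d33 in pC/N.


d33 = 290 / 63 = 4.6 pC/N

4.6


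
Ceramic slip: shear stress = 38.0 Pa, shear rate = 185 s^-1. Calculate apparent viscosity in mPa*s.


eta = tau/gamma * 1000 = 38.0/185 * 1000 = 205.4 mPa*s

205.4


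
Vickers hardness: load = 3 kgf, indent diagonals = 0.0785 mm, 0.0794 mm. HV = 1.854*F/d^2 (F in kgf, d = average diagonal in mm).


d_avg = (0.0785+0.0794)/2 = 0.07895 mm
HV = 1.854*3/0.07895^2 = 892

892


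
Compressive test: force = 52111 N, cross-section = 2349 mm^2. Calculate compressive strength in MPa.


CS = 52111 / 2349 = 22.2 MPa

22.2


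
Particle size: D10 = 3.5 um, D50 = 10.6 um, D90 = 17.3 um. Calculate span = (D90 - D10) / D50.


Span = (17.3 - 3.5) / 10.6 = 13.8 / 10.6 = 1.302

1.302


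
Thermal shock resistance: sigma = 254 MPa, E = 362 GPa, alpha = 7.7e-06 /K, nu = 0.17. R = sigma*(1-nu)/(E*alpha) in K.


R = 254*(1-0.17)/(362*1000*7.7e-06) = 76 K

76


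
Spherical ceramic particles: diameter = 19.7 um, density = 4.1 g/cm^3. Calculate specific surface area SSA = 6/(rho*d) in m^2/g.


SSA = 6 / (4.1 * 19.7) = 0.074 m^2/g

0.074


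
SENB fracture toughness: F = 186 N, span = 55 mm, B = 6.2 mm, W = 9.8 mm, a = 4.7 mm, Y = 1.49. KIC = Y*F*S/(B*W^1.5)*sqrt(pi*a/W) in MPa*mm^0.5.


KIC = 1.49*186*55/(6.2*9.8^1.5)*sqrt(pi*4.7/9.8) = 98.37

98.37


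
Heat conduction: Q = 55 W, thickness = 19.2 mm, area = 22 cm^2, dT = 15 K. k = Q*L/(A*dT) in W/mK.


k = 55*19.2/1000/(22/10000*15) = 32.0 W/mK

32.0


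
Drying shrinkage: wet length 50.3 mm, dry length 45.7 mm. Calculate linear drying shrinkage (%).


DS = (50.3 - 45.7) / 50.3 * 100 = 9.15%

9.15


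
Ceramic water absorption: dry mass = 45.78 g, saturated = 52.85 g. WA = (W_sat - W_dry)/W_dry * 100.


WA = (52.85 - 45.78) / 45.78 * 100 = 15.44%

15.44


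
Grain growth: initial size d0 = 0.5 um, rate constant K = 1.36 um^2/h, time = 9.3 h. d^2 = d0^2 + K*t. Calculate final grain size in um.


d^2 = 0.5^2 + 1.36*9.3 = 12.898
d = sqrt(12.898) = 3.59 um

3.59


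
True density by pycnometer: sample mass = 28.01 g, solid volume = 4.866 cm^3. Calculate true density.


TD = 28.01 / 4.866 = 5.756 g/cm^3

5.756


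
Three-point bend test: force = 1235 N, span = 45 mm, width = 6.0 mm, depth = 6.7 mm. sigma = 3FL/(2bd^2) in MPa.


sigma = 3*1235*45/(2*6.0*6.7^2) = 309.5 MPa

309.5


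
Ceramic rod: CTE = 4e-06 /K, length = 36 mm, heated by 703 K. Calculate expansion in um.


dL = 4e-06 * 36 * 703 * 1000 = 101.232 um

101.232


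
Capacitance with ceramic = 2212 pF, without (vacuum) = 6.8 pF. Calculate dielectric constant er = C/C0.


er = 2212 / 6.8 = 325.29

325.29


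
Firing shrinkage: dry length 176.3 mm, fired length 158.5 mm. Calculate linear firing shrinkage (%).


FS = (176.3 - 158.5) / 176.3 * 100 = 10.1%

10.1


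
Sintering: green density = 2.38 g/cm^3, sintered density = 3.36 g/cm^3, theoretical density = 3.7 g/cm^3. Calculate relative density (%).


Relative = 3.36 / 3.7 * 100 = 90.8%

90.8


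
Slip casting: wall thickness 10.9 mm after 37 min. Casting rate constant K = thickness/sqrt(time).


K = 10.9 / sqrt(37) = 10.9 / 6.0828 = 1.792 mm/min^0.5

1.792


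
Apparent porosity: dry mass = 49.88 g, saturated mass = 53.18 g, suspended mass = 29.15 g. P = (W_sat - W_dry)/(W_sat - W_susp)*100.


P = (53.18 - 49.88) / (53.18 - 29.15) * 100 = 3.3 / 24.03 * 100 = 13.7%

13.7


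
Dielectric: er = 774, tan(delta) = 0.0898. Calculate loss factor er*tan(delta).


Loss = 774 * 0.0898 = 69.505

69.505


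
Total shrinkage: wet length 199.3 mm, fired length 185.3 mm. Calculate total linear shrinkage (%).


TS = (199.3 - 185.3) / 199.3 * 100 = 7.02%

7.02


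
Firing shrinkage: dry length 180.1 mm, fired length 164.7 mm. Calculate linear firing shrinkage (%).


FS = (180.1 - 164.7) / 180.1 * 100 = 8.55%

8.55


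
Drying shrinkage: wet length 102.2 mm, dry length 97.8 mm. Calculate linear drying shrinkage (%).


DS = (102.2 - 97.8) / 102.2 * 100 = 4.31%

4.31


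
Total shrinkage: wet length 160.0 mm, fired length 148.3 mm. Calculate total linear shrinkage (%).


TS = (160.0 - 148.3) / 160.0 * 100 = 7.31%

7.31


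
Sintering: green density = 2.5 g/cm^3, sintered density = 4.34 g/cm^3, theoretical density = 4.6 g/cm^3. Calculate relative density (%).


Relative = 4.34 / 4.6 * 100 = 94.3%

94.3


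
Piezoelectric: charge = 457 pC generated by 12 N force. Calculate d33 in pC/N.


d33 = 457 / 12 = 38.1 pC/N

38.1


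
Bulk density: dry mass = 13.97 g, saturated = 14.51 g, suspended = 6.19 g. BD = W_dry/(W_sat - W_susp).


BD = 13.97 / (14.51 - 6.19) = 13.97 / 8.32 = 1.679 g/cm^3

1.679


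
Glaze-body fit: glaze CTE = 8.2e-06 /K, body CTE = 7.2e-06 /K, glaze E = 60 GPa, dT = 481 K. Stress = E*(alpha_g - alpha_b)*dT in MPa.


Stress = 60*1000*(8.2e-06 - 7.2e-06)*481 = 28.9 MPa

28.9


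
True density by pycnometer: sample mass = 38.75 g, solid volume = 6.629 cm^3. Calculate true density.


TD = 38.75 / 6.629 = 5.846 g/cm^3

5.846


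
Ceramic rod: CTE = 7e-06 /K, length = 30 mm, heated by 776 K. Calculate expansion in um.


dL = 7e-06 * 30 * 776 * 1000 = 162.96 um

162.96


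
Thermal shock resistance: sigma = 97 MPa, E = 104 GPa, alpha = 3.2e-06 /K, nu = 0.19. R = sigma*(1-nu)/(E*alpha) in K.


R = 97*(1-0.19)/(104*1000*3.2e-06) = 236 K

236


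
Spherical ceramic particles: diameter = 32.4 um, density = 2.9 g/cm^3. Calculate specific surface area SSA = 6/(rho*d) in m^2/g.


SSA = 6 / (2.9 * 32.4) = 0.064 m^2/g

0.064


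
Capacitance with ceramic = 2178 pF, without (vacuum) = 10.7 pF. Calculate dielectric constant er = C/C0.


er = 2178 / 10.7 = 203.55

203.55


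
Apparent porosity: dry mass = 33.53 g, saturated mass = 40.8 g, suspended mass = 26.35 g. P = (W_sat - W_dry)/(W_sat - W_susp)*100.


P = (40.8 - 33.53) / (40.8 - 26.35) * 100 = 7.27 / 14.45 * 100 = 50.3%

50.3


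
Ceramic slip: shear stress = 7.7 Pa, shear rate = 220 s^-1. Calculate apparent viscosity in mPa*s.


eta = tau/gamma * 1000 = 7.7/220 * 1000 = 35.0 mPa*s

35.0


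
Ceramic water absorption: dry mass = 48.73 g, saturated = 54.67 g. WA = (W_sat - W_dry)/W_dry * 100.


WA = (54.67 - 48.73) / 48.73 * 100 = 12.19%

12.19


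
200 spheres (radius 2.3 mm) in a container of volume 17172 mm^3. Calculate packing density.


V_sphere = 4/3*pi*2.3^3 = 50.965 mm^3
Total V = 200*50.965 = 10193.0 mm^3
PD = 10193.0 / 17172 = 0.594

0.594


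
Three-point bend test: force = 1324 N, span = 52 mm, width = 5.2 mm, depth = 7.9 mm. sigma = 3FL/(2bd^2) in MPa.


sigma = 3*1324*52/(2*5.2*7.9^2) = 318.2 MPa

318.2


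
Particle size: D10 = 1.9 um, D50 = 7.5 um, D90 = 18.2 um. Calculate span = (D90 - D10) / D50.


Span = (18.2 - 1.9) / 7.5 = 16.3 / 7.5 = 2.173

2.173


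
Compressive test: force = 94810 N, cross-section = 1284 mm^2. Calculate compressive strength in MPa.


CS = 94810 / 1284 = 73.8 MPa

73.8


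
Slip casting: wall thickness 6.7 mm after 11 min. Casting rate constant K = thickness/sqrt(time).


K = 6.7 / sqrt(11) = 6.7 / 3.3166 = 2.02 mm/min^0.5

2.02


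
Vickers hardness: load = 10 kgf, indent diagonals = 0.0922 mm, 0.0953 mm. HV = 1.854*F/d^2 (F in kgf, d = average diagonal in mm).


d_avg = (0.0922+0.0953)/2 = 0.09375 mm
HV = 1.854*10/0.09375^2 = 2109

2109


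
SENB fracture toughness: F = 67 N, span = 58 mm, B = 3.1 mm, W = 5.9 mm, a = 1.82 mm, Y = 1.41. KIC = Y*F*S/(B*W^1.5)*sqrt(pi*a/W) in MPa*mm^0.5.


KIC = 1.41*67*58/(3.1*5.9^1.5)*sqrt(pi*1.82/5.9) = 121.41

121.41


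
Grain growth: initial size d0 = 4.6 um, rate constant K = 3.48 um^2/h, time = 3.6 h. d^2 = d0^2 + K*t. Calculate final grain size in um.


d^2 = 4.6^2 + 3.48*3.6 = 33.688
d = sqrt(33.688) = 5.8 um

5.8


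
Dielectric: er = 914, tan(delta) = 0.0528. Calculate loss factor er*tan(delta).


Loss = 914 * 0.0528 = 48.259

48.259


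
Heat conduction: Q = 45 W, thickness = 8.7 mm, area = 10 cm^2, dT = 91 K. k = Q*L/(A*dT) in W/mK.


k = 45*8.7/1000/(10/10000*91) = 4.3 W/mK

4.3


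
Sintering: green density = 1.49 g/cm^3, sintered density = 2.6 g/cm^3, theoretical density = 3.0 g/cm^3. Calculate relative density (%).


Relative = 2.6 / 3.0 * 100 = 86.7%

86.7


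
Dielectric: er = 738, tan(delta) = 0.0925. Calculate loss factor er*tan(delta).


Loss = 738 * 0.0925 = 68.265

68.265


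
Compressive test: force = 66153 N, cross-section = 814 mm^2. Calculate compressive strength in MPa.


CS = 66153 / 814 = 81.3 MPa

81.3


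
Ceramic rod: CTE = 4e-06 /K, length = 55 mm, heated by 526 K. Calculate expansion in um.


dL = 4e-06 * 55 * 526 * 1000 = 115.72 um

115.72


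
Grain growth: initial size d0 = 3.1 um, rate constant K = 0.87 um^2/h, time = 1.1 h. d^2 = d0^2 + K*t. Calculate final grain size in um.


d^2 = 3.1^2 + 0.87*1.1 = 10.567
d = sqrt(10.567) = 3.25 um

3.25


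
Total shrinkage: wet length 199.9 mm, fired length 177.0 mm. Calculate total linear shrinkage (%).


TS = (199.9 - 177.0) / 199.9 * 100 = 11.46%

11.46


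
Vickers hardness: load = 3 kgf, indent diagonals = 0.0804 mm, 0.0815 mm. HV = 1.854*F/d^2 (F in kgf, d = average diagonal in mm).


d_avg = (0.0804+0.0815)/2 = 0.08095 mm
HV = 1.854*3/0.08095^2 = 849

849


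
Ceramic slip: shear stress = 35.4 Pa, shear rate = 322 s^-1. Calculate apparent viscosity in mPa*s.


eta = tau/gamma * 1000 = 35.4/322 * 1000 = 109.9 mPa*s

109.9


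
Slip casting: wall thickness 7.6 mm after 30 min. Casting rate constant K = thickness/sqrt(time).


K = 7.6 / sqrt(30) = 7.6 / 5.4772 = 1.388 mm/min^0.5

1.388


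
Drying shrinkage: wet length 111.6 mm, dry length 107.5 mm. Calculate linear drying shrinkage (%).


DS = (111.6 - 107.5) / 111.6 * 100 = 3.67%

3.67


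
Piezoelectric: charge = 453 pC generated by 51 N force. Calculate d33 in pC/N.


d33 = 453 / 51 = 8.9 pC/N

8.9


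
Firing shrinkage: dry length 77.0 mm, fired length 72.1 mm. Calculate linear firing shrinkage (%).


FS = (77.0 - 72.1) / 77.0 * 100 = 6.36%

6.36


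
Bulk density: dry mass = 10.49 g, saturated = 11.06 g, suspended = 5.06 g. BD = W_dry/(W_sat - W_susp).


BD = 10.49 / (11.06 - 5.06) = 10.49 / 6.0 = 1.748 g/cm^3

1.748


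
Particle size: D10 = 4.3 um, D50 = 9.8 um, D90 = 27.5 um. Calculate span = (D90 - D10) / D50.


Span = (27.5 - 4.3) / 9.8 = 23.2 / 9.8 = 2.367

2.367


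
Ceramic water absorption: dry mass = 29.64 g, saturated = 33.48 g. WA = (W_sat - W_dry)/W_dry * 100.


WA = (33.48 - 29.64) / 29.64 * 100 = 12.96%

12.96


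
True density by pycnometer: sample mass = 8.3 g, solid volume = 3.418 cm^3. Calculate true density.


TD = 8.3 / 3.418 = 2.428 g/cm^3

2.428


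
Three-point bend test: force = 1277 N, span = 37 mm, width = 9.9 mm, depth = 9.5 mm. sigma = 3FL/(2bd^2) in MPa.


sigma = 3*1277*37/(2*9.9*9.5^2) = 79.3 MPa

79.3


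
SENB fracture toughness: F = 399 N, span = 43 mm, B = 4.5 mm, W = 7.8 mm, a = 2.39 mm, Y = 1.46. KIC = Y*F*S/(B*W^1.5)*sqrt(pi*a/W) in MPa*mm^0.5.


KIC = 1.46*399*43/(4.5*7.8^1.5)*sqrt(pi*2.39/7.8) = 250.71

250.71


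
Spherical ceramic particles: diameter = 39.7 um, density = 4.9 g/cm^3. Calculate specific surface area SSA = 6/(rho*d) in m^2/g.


SSA = 6 / (4.9 * 39.7) = 0.031 m^2/g

0.031


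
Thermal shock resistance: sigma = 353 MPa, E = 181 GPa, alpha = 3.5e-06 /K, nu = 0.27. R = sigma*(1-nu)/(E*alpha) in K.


R = 353*(1-0.27)/(181*1000*3.5e-06) = 407 K

407


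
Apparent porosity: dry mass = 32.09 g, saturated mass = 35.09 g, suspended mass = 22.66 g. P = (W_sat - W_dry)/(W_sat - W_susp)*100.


P = (35.09 - 32.09) / (35.09 - 22.66) * 100 = 3.0 / 12.43 * 100 = 24.1%

24.1
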